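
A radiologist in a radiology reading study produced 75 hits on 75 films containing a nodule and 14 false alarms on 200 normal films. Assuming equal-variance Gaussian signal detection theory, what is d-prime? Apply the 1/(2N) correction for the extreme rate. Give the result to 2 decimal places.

d-prime = 3.95

The hit rate is 75/75 = 1, so apply the 1/(2N) correction: H → 1 − 1/(2·75) = 0.99333.
z(H) = z(0.99333) = 2.475
z(FA) = z(0.07000) = -1.476
d' = 2.475 − (-1.476) = 3.951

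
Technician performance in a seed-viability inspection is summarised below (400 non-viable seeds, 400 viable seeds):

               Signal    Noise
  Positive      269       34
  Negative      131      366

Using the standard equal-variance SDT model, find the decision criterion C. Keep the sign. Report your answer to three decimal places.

H = 269/400 = 0.6725
FA = 34/400 = 0.0850
z(0.6725) = 0.4468, z(0.0850) = -1.3722
c = −½·[z(H) + z(FA)] = −0.5 × (0.4468 + (-1.3722)) = 0.4627

C = 0.463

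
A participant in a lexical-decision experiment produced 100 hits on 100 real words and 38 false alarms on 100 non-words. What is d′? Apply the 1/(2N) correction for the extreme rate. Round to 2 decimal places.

The hit rate is 100/100 = 1, so apply the 1/(2N) correction: H → 1 − 1/(2·100) = 0.99500.
z(H) = z(0.99500) = 2.576
z(FA) = z(0.38000) = -0.305
d' = 2.576 − (-0.305) = 2.881

d′ = 2.88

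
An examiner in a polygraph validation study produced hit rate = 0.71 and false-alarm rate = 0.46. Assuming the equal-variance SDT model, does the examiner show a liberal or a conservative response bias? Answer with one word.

z(H) = 0.553, z(FA) = -0.100
c = −½·(z(H) + z(FA)) = -0.2265
c < 0 → liberal criterion (biased toward responding “yes”).

liberal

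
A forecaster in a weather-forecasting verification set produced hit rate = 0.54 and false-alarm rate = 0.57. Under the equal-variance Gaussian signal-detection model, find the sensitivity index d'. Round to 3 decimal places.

d' = -0.076

Φ⁻¹(H) = 0.1004
Φ⁻¹(FA) = 0.1764
d' = z(H) − z(FA) = 0.1004 − 0.1764 = -0.0760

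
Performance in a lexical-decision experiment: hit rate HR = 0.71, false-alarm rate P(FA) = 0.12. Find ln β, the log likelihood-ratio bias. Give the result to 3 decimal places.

z(0.71) = 0.5534, z(0.12) = -1.1750
ln β = −½·[z(H)² − z(FA)²] = −0.5 × (0.3063 − 1.3806) = 0.53715

ln β = 0.537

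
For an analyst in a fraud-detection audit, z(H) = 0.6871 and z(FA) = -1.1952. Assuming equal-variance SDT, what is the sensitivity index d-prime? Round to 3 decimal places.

d' = z(H) − z(FA) = 0.6871 − (-1.1952) = 1.8823

d-prime = 1.882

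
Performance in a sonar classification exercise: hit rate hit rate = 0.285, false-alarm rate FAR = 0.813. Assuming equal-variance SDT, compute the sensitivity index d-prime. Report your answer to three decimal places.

d-prime = -1.457

Φ⁻¹(H) = Φ⁻¹(0.285) = -0.5681
Φ⁻¹(FA) = Φ⁻¹(0.813) = 0.8890
d' = z(H) − z(FA) = -0.5681 − 0.8890 = -1.4571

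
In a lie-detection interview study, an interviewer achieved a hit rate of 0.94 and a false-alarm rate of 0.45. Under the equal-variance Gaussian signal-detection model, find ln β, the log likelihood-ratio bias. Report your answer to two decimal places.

ln β = -1.20

Φ⁻¹(H) = Φ⁻¹(0.94) = 1.555
Φ⁻¹(FA) = Φ⁻¹(0.45) = -0.126
ln β = −½·[z(H)² − z(FA)²] = −0.5 × (2.418 − 0.016) = -1.201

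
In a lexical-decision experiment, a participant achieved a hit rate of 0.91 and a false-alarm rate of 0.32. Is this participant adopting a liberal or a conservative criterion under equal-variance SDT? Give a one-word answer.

liberal

z(H) = 1.341, z(FA) = -0.468
c = −½·(z(H) + z(FA)) = -0.4365
c < 0 → liberal criterion (biased toward responding “yes”).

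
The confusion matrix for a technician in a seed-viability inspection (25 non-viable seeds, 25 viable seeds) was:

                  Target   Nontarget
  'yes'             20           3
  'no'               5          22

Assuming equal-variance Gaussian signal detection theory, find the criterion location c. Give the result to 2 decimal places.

H = 20/25 = 0.8000
FA = 3/25 = 0.1200
Φ⁻¹(0.8000) = 0.8416, Φ⁻¹(0.1200) = -1.1750
c = −½·[z(H) + z(FA)] = −0.5 × (0.8416 + (-1.1750)) = 0.1667

c = 0.17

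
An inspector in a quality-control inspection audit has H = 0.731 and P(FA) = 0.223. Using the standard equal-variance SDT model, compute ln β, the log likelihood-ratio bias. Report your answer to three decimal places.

z(H) = 0.6158
z(FA) = -0.7621
ln β = −½·[z(H)² − z(FA)²] = −0.5 × (0.3792 − 0.5808) = 0.1008

ln β = 0.101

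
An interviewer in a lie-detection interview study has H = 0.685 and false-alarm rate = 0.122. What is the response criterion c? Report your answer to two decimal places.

Φ⁻¹(H) = Φ⁻¹(0.685) = 0.4817
Φ⁻¹(FA) = Φ⁻¹(0.122) = -1.1650
c = −½·[z(H) + z(FA)] = −0.5 × (0.4817 + (-1.1650)) = 0.34165
c > 0: the interviewer has a conservative response bias.

c = 0.34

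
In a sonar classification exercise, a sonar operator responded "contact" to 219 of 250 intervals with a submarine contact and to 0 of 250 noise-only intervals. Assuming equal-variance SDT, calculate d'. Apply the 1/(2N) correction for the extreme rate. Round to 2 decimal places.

The false-alarm rate is 0/250 = 0, so apply the 1/(2N) correction: FA → 1/(2·250) = 0.00200.
z(H) = z(0.87600) = 1.155
z(FA) = z(0.00200) = -2.878
d' = 1.155 − (-2.878) = 4.033

d' = 4.03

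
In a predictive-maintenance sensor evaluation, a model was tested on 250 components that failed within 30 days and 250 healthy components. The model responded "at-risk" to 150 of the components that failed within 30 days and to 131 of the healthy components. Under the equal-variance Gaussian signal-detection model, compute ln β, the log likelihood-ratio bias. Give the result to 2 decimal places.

ln β = -0.03

H = 150/250 = 0.6000
FA = 131/250 = 0.5240
z(H) = z(0.6000) = 0.253
z(FA) = z(0.5240) = 0.060
ln β = −½·[z(H)² − z(FA)²] = −0.5 × (0.064 − 0.004) = -0.030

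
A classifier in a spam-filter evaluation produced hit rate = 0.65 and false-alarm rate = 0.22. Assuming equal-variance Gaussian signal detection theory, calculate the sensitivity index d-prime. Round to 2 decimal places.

z(0.65) = 0.3853, z(0.22) = -0.7722
d' = z(H) − z(FA) = 0.3853 − (-0.7722) = 1.1575

d-prime = 1.16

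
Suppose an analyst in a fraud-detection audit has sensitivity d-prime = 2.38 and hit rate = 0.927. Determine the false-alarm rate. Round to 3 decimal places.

false-alarm rate = 0.177

z(hit rate) = z(0.927) = 1.4538
z(FA) = z(H) − d' = 1.4538 − 2.38 = -0.9262
false-alarm rate = Φ(-0.9262) = 0.1772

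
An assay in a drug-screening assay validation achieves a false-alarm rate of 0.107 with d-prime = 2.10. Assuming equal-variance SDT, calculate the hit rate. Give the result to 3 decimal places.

z(false-alarm rate) = z(0.107) = -1.2426
z(H) = z(FA) + d' = -1.2426 + 2.10 = 0.8574
hit rate = Φ(0.8574) = 0.8044

hit rate = 0.804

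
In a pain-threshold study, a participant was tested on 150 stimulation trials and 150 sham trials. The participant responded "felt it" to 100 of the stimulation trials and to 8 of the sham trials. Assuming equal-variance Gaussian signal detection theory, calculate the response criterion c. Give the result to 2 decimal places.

c = 0.59

H = 100/150 = 0.6667
FA = 8/150 = 0.0533
z(H) = 0.431
z(FA) = -1.614
c = −½·[z(H) + z(FA)] = −0.5 × (0.431 + (-1.614)) = 0.5915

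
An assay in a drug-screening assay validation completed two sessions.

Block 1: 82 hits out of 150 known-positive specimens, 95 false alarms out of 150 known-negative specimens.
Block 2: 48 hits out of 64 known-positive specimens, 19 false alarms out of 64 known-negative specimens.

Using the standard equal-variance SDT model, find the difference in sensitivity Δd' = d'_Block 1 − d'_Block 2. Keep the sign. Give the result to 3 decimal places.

Δd' = -1.431

Block 1: z(0.5467) = 0.1173, z(0.6333) = 0.3406, d' = -0.2233
Block 2: z(0.7500) = 0.6745, z(0.2969) = -0.5333, d' = 1.2078
Δd' = d'_Block 1 − d'_Block 2 = -0.2233 − 1.2078 = -1.4311
Block 2 has the higher sensitivity.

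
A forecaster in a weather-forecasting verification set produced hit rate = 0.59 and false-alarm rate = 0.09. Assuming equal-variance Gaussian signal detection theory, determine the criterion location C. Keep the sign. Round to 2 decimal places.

Φ⁻¹(H) = 0.2275
Φ⁻¹(FA) = -1.3408
c = −½·[z(H) + z(FA)] = −0.5 × (0.2275 + (-1.3408)) = 0.55665
c > 0: the forecaster has a conservative response bias.

C = 0.56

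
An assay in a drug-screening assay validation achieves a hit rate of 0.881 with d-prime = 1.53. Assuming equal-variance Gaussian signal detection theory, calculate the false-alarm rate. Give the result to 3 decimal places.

false-alarm rate = 0.363

z(hit rate) = z(0.881) = 1.1800
z(FA) = z(H) − d' = 1.1800 − 1.53 = -0.3500
false-alarm rate = Φ(-0.3500) = 0.3632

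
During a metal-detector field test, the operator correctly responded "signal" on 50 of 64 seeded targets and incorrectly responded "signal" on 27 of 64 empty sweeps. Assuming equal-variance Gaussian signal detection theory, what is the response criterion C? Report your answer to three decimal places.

C = -0.290

H = 50/64 = 0.7812
FA = 27/64 = 0.4219
z(H) = z(0.7812) = 0.7763
z(FA) = z(0.4219) = -0.1970
c = −½·[z(H) + z(FA)] = −0.5 × (0.7763 + (-0.1970)) = -0.28965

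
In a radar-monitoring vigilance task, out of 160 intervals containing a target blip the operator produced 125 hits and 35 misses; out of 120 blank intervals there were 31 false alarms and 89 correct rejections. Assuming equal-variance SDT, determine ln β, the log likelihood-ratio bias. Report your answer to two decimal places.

H = 125/160 = 0.7812
FA = 31/120 = 0.2583
Φ⁻¹(H) = 0.776
Φ⁻¹(FA) = -0.649
ln β = −½·[z(H)² − z(FA)²] = −0.5 × (0.602 − 0.421) = -0.0905

ln β = -0.09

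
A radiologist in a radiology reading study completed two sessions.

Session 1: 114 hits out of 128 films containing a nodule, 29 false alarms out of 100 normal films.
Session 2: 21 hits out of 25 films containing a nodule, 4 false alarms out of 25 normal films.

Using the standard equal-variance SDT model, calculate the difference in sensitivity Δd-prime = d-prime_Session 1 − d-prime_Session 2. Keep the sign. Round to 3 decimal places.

Session 1: z(0.8906) = 1.2297, z(0.2900) = -0.5534, d' = 1.7831
Session 2: z(0.8400) = 0.9945, z(0.1600) = -0.9945, d' = 1.9890
Δd' = d'_Session 1 − d'_Session 2 = 1.7831 − 1.9890 = -0.2059
Session 2 has the higher sensitivity.

Δd-prime = -0.206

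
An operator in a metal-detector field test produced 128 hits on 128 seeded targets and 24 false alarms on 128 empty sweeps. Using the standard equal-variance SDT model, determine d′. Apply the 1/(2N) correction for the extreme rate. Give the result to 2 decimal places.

d′ = 3.55

The hit rate is 128/128 = 1, so apply the 1/(2N) correction: H → 1 − 1/(2·128) = 0.99609.
z(H) = z(0.99609) = 2.660
z(FA) = z(0.18750) = -0.887
d' = 2.660 − (-0.887) = 3.547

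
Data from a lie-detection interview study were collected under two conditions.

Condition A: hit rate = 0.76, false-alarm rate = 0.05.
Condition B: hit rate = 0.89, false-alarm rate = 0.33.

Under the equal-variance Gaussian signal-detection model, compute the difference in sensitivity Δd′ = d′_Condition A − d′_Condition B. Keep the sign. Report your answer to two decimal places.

Condition A: z(0.76) = 0.706, z(0.05) = -1.645, d' = 2.351
Condition B: z(0.89) = 1.227, z(0.33) = -0.440, d' = 1.667
Δd' = d'_Condition A − d'_Condition B = 2.351 − 1.667 = 0.684
Condition A has the higher sensitivity.

Δd′ = 0.68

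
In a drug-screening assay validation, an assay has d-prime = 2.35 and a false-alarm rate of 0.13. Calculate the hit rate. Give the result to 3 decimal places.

z(false-alarm rate) = z(0.13) = -1.1264
z(H) = z(FA) + d' = -1.1264 + 2.35 = 1.2236
hit rate = Φ(1.2236) = 0.8894

hit rate = 0.889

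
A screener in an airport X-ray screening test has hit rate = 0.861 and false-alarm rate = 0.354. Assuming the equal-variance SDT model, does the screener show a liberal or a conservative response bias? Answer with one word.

liberal

z(H) = 1.085, z(FA) = -0.375
c = −½·(z(H) + z(FA)) = -0.355
c < 0 → liberal criterion (biased toward responding “yes”).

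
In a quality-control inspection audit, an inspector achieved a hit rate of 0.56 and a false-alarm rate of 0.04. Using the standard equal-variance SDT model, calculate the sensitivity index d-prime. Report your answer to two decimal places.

z(H) = z(0.56) = 0.151
z(FA) = z(0.04) = -1.751
d' = z(H) − z(FA) = 0.151 − (-1.751) = 1.902

d-prime = 1.90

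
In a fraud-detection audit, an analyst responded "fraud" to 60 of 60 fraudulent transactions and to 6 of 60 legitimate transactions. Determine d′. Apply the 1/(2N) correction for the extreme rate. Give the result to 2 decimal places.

d′ = 3.68

The hit rate is 60/60 = 1, so apply the 1/(2N) correction: H → 1 − 1/(2·60) = 0.99167.
z(H) = z(0.99167) = 2.394
z(FA) = z(0.10000) = -1.282
d' = 2.394 − (-1.282) = 3.676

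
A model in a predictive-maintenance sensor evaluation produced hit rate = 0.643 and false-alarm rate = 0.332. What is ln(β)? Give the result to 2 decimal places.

z(H) = 0.366
z(FA) = -0.434
ln β = −½·[z(H)² − z(FA)²] = −0.5 × (0.134 − 0.188) = 0.027

ln β = 0.03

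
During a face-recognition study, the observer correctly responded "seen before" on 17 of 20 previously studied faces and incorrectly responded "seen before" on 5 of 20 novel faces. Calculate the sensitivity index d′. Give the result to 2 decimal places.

H = 17/20 = 0.8500
FA = 5/20 = 0.2500
z(0.8500) = 1.036, z(0.2500) = -0.674
d' = z(H) − z(FA) = 1.036 − (-0.674) = 1.710

d′ = 1.71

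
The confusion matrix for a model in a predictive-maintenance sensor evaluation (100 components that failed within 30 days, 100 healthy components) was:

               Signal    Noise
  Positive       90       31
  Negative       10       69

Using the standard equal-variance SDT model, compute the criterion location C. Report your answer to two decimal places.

C = -0.39

H = 90/100 = 0.9000
FA = 31/100 = 0.3100
Φ⁻¹(H) = Φ⁻¹(0.9000) = 1.282
Φ⁻¹(FA) = Φ⁻¹(0.3100) = -0.496
c = −½·[z(H) + z(FA)] = −0.5 × (1.282 + (-0.496)) = -0.393
c < 0: the model has a liberal response bias.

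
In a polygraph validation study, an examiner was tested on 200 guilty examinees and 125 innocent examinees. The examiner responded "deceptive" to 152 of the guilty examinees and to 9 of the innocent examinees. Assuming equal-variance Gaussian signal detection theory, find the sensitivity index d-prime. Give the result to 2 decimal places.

d-prime = 2.17

H = 152/200 = 0.7600
FA = 9/125 = 0.0720
z(H) = 0.706
z(FA) = -1.461
d' = z(H) − z(FA) = 0.706 − (-1.461) = 2.167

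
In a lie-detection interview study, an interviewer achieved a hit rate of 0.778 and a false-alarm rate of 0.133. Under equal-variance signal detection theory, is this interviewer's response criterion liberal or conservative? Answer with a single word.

conservative

z(H) = 0.765, z(FA) = -1.112
c = −½·(z(H) + z(FA)) = 0.1735
c > 0 → conservative criterion (biased toward responding “no”).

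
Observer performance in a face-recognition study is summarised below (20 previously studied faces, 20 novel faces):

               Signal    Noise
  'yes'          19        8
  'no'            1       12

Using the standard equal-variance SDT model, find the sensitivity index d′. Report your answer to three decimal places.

d′ = 1.898

H = 19/20 = 0.9500
FA = 8/20 = 0.4000
z(H) = z(0.9500) = 1.6449
z(FA) = z(0.4000) = -0.2533
d' = z(H) − z(FA) = 1.6449 − (-0.2533) = 1.8982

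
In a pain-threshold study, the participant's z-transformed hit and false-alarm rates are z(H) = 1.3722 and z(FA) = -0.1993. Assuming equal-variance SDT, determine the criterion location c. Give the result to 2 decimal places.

c = -0.59

c = −½·[z(H) + z(FA)] = −½·(1.3722 + (-0.1993)) = -0.58645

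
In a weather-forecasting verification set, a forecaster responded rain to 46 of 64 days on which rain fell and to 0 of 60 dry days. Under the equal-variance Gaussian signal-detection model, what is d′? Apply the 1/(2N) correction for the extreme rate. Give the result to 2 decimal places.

d′ = 2.97

The false-alarm rate is 0/60 = 0, so apply the 1/(2N) correction: FA → 1/(2·60) = 0.00833.
z(H) = z(0.71875) = 0.579
z(FA) = z(0.00833) = -2.394
d' = 0.579 − (-2.394) = 2.973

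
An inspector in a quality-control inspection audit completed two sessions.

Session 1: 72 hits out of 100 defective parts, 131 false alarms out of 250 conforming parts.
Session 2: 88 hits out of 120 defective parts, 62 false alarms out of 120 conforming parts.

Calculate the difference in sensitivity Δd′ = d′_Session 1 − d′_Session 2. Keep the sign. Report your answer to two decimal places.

Session 1: z(0.7200) = 0.583, z(0.5240) = 0.060, d' = 0.523
Session 2: z(0.7333) = 0.623, z(0.5167) = 0.042, d' = 0.581
Δd' = d'_Session 1 − d'_Session 2 = 0.523 − 0.581 = -0.058
Session 2 has the higher sensitivity.

Δd′ = -0.06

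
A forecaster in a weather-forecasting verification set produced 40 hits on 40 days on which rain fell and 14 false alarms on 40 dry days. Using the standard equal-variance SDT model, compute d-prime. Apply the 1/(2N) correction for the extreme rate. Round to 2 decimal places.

d-prime = 2.63

The hit rate is 40/40 = 1, so apply the 1/(2N) correction: H → 1 − 1/(2·40) = 0.98750.
z(H) = z(0.98750) = 2.241
z(FA) = z(0.35000) = -0.385
d' = 2.241 − (-0.385) = 2.626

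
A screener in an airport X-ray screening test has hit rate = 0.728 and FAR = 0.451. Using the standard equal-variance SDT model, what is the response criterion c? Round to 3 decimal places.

Φ⁻¹(0.728) = 0.6068, Φ⁻¹(0.451) = -0.1231
c = −½·[z(H) + z(FA)] = −0.5 × (0.6068 + (-0.1231)) = -0.24185

c = -0.242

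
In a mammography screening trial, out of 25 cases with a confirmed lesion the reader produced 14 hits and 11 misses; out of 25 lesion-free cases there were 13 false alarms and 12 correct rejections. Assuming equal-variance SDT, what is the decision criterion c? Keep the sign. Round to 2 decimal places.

c = -0.10

H = 14/25 = 0.5600
FA = 13/25 = 0.5200
z(0.5600) = 0.1510, z(0.5200) = 0.0502
c = −½·[z(H) + z(FA)] = −0.5 × (0.1510 + 0.0502) = -0.1006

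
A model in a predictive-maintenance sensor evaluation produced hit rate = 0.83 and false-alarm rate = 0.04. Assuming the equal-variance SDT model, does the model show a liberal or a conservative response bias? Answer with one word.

z(H) = 0.954, z(FA) = -1.751
c = −½·(z(H) + z(FA)) = 0.3985
c > 0 → conservative criterion (biased toward responding “no”).

conservative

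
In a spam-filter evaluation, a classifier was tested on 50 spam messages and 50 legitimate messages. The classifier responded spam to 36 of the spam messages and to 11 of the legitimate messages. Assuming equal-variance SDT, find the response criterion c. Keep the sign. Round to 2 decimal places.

H = 36/50 = 0.7200
FA = 11/50 = 0.2200
z(0.7200) = 0.583, z(0.2200) = -0.772
c = −½·[z(H) + z(FA)] = −0.5 × (0.583 + (-0.772)) = 0.0945
c > 0: the classifier has a conservative response bias.

c = 0.09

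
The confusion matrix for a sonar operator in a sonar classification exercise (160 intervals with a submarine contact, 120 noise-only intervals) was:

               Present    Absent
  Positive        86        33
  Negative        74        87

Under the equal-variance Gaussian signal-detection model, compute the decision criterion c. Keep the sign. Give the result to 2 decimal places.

H = 86/160 = 0.5375
FA = 33/120 = 0.2750
z(0.5375) = 0.094, z(0.2750) = -0.598
c = −½·[z(H) + z(FA)] = −0.5 × (0.094 + (-0.598)) = 0.252

c = 0.25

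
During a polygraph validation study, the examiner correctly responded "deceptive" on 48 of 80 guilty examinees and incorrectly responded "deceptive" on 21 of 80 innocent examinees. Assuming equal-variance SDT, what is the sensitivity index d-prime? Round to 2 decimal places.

d-prime = 0.89

H = 48/80 = 0.6000
FA = 21/80 = 0.2625
z(H) = 0.2533
z(FA) = -0.6357
d' = z(H) − z(FA) = 0.2533 − (-0.6357) = 0.8890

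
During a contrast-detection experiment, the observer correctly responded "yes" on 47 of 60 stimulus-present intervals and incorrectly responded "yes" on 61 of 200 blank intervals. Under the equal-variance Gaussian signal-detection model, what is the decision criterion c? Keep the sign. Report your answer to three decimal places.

H = 47/60 = 0.7833
FA = 61/200 = 0.3050
z(H) = z(0.7833) = 0.7834
z(FA) = z(0.3050) = -0.5101
c = −½·[z(H) + z(FA)] = −0.5 × (0.7834 + (-0.5101)) = -0.13665

c = -0.137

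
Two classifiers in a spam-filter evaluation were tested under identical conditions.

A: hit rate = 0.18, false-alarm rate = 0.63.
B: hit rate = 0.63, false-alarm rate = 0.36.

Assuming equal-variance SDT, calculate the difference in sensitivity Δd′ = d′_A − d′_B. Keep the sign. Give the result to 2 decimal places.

A: z(0.18) = -0.915, z(0.63) = 0.332, d' = -1.247
B: z(0.63) = 0.332, z(0.36) = -0.358, d' = 0.690
Δd' = d'_A − d'_B = -1.247 − 0.690 = -1.937
B has the higher sensitivity.

Δd′ = -1.94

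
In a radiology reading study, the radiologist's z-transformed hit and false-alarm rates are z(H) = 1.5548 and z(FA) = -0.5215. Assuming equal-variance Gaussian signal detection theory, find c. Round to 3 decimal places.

c = -0.517

c = −½·[z(H) + z(FA)] = −½·(1.5548 + (-0.5215)) = -0.51665
c < 0: the radiologist has a liberal response bias.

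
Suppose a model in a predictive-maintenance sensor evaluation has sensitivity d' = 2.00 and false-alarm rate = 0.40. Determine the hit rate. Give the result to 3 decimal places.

z(false-alarm rate) = z(0.40) = -0.2533
z(H) = z(FA) + d' = -0.2533 + 2.00 = 1.7467
hit rate = Φ(1.7467) = 0.9597

hit rate = 0.960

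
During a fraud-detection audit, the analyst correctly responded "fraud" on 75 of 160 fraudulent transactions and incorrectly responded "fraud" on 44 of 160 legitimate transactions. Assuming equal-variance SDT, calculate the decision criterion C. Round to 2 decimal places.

H = 75/160 = 0.4688
FA = 44/160 = 0.2750
Φ⁻¹(H) = -0.0783
Φ⁻¹(FA) = -0.5978
c = −½·[z(H) + z(FA)] = −0.5 × (-0.0783 + (-0.5978)) = 0.33805
c > 0: the analyst has a conservative response bias.

C = 0.34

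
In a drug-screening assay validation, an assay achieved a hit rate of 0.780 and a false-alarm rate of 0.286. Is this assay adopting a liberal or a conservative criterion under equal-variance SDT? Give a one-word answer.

liberal

z(H) = 0.772, z(FA) = -0.565
c = −½·(z(H) + z(FA)) = -0.1035
c < 0 → liberal criterion (biased toward responding “yes”).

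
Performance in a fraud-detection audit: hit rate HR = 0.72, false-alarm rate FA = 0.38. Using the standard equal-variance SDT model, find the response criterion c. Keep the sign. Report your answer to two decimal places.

Φ⁻¹(H) = Φ⁻¹(0.72) = 0.583
Φ⁻¹(FA) = Φ⁻¹(0.38) = -0.305
c = −½·[z(H) + z(FA)] = −0.5 × (0.583 + (-0.305)) = -0.139

c = -0.14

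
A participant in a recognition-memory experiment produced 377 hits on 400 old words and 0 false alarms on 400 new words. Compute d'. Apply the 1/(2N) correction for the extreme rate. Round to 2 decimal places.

d' = 4.60

The false-alarm rate is 0/400 = 0, so apply the 1/(2N) correction: FA → 1/(2·400) = 0.00125.
z(H) = z(0.94250) = 1.576
z(FA) = z(0.00125) = -3.023
d' = 1.576 − (-3.023) = 4.599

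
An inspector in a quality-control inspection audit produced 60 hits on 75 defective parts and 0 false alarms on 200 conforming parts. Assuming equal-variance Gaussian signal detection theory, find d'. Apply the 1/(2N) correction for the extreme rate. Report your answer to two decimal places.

d' = 3.65

The false-alarm rate is 0/200 = 0, so apply the 1/(2N) correction: FA → 1/(2·200) = 0.00250.
z(H) = z(0.80000) = 0.842
z(FA) = z(0.00250) = -2.807
d' = 0.842 − (-2.807) = 3.649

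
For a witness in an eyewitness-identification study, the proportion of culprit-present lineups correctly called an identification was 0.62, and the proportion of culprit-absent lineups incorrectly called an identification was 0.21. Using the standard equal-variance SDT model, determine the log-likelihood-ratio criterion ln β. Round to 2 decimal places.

ln β = 0.28

z(0.62) = 0.305, z(0.21) = -0.806
ln β = −½·[z(H)² − z(FA)²] = −0.5 × (0.093 − 0.650) = 0.2785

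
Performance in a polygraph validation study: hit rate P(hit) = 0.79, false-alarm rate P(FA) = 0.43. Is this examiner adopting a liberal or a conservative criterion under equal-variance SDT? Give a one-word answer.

z(H) = 0.806, z(FA) = -0.176
c = −½·(z(H) + z(FA)) = -0.315
c < 0 → liberal criterion (biased toward responding “yes”).

liberal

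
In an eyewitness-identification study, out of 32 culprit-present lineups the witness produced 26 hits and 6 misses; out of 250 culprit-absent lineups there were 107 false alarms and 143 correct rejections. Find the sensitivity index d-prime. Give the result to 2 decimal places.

d-prime = 1.07

H = 26/32 = 0.8125
FA = 107/250 = 0.4280
Φ⁻¹(0.8125) = 0.8871, Φ⁻¹(0.4280) = -0.1815
d' = z(H) − z(FA) = 0.8871 − (-0.1815) = 1.0686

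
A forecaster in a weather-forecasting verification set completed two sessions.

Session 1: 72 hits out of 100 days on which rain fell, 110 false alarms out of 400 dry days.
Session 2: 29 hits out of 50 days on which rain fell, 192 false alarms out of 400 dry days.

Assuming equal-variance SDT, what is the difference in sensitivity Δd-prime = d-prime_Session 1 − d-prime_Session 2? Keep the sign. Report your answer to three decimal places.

Δd-prime = 0.929

Session 1: z(0.7200) = 0.5828, z(0.2750) = -0.5978, d' = 1.1806
Session 2: z(0.5800) = 0.2019, z(0.4800) = -0.0502, d' = 0.2521
Δd' = d'_Session 1 − d'_Session 2 = 1.1806 − 0.2521 = 0.9285
Session 1 has the higher sensitivity.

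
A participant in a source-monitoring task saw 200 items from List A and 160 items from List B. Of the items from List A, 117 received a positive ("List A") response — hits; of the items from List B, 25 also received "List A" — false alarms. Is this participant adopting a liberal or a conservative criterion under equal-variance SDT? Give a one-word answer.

z(H) = 0.215, z(FA) = -1.010
c = −½·(z(H) + z(FA)) = 0.3975
c > 0 → conservative criterion (biased toward responding “no”).

conservative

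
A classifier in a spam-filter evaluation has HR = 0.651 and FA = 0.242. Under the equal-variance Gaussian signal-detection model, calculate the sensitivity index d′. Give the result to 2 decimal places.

d′ = 1.09

Φ⁻¹(0.651) = 0.3880, Φ⁻¹(0.242) = -0.6999
d' = z(H) − z(FA) = 0.3880 − (-0.6999) = 1.0879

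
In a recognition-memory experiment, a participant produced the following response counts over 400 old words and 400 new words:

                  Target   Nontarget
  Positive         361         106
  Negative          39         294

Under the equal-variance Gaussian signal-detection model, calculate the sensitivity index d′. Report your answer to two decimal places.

H = 361/400 = 0.9025
FA = 106/400 = 0.2650
z(H) = 1.296
z(FA) = -0.628
d' = z(H) − z(FA) = 1.296 − (-0.628) = 1.924

d′ = 1.92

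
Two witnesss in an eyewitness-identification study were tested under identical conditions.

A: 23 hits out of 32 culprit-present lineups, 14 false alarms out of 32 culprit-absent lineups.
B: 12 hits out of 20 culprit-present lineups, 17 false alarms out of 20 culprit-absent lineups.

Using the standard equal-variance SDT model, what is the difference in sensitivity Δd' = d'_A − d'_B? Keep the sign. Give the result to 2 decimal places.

Δd' = 1.52

A: z(0.7188) = 0.579, z(0.4375) = -0.157, d' = 0.736
B: z(0.6000) = 0.253, z(0.8500) = 1.036, d' = -0.783
Δd' = d'_A − d'_B = 0.736 − (-0.783) = 1.519
A has the higher sensitivity.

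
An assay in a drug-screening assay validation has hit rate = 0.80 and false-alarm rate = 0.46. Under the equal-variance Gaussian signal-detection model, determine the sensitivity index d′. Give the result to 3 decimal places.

d′ = 0.942

z(H) = z(0.80) = 0.8416
z(FA) = z(0.46) = -0.1004
d' = z(H) − z(FA) = 0.8416 − (-0.1004) = 0.9420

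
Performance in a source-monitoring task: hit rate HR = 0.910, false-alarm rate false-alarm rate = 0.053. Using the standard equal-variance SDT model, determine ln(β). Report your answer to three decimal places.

Φ⁻¹(0.910) = 1.3408, Φ⁻¹(0.053) = -1.6164
ln β = −½·[z(H)² − z(FA)²] = −0.5 × (1.7977 − 2.6127) = 0.4075

ln β = 0.408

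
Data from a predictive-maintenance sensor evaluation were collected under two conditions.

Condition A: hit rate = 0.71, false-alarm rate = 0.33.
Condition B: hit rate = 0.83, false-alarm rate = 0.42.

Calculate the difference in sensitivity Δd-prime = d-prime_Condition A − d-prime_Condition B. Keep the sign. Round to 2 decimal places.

Condition A: z(0.71) = 0.553, z(0.33) = -0.440, d' = 0.993
Condition B: z(0.83) = 0.954, z(0.42) = -0.202, d' = 1.156
Δd' = d'_Condition A − d'_Condition B = 0.993 − 1.156 = -0.163
Condition B has the higher sensitivity.

Δd-prime = -0.16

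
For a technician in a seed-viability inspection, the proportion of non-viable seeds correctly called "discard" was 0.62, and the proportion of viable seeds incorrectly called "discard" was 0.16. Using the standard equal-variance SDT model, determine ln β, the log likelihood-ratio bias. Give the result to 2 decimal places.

ln β = 0.45

Φ⁻¹(0.62) = 0.305, Φ⁻¹(0.16) = -0.994
ln β = −½·[z(H)² − z(FA)²] = −0.5 × (0.093 − 0.988) = 0.4475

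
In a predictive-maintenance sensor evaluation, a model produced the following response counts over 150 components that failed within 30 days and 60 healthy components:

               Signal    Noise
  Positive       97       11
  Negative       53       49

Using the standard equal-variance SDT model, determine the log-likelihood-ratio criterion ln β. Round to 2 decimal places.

H = 97/150 = 0.6467
FA = 11/60 = 0.1833
z(0.6467) = 0.376, z(0.1833) = -0.903
ln β = −½·[z(H)² − z(FA)²] = −0.5 × (0.141 − 0.815) = 0.337

ln β = 0.34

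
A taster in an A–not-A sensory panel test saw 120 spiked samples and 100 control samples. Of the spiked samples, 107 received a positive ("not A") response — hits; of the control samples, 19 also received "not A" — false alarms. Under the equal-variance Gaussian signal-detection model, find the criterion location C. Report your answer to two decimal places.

H = 107/120 = 0.8917
FA = 19/100 = 0.1900
z(H) = 1.236
z(FA) = -0.878
c = −½·[z(H) + z(FA)] = −0.5 × (1.236 + (-0.878)) = -0.179

C = -0.18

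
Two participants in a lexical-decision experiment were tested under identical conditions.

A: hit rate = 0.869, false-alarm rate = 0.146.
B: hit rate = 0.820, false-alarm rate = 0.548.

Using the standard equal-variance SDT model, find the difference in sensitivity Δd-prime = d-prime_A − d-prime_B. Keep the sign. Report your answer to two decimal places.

Δd-prime = 1.38

A: z(0.869) = 1.122, z(0.146) = -1.054, d' = 2.176
B: z(0.820) = 0.915, z(0.548) = 0.121, d' = 0.794
Δd' = d'_A − d'_B = 2.176 − 0.794 = 1.382
A has the higher sensitivity.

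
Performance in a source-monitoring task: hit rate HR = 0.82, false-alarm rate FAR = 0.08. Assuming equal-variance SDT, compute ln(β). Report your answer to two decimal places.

Φ⁻¹(0.82) = 0.915, Φ⁻¹(0.08) = -1.405
ln β = −½·[z(H)² − z(FA)²] = −0.5 × (0.837 − 1.974) = 0.5685

ln β = 0.57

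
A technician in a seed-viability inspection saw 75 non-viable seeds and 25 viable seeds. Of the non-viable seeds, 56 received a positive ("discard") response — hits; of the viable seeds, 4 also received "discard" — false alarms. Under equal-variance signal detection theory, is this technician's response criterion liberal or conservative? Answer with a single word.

conservative

z(H) = 0.664, z(FA) = -0.994
c = −½·(z(H) + z(FA)) = 0.165
c > 0 → conservative criterion (biased toward responding “no”).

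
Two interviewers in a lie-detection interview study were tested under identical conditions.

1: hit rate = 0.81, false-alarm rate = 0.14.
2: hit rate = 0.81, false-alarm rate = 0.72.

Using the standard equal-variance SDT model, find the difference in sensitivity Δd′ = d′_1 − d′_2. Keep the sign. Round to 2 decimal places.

Δd′ = 1.66

1: z(0.81) = 0.878, z(0.14) = -1.080, d' = 1.958
2: z(0.81) = 0.878, z(0.72) = 0.583, d' = 0.295
Δd' = d'_1 − d'_2 = 1.958 − 0.295 = 1.663
1 has the higher sensitivity.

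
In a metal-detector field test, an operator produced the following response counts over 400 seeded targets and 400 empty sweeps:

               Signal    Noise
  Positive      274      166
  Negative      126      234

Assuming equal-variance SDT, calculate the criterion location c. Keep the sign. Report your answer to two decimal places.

c = -0.13

H = 274/400 = 0.6850
FA = 166/400 = 0.4150
z(H) = z(0.6850) = 0.482
z(FA) = z(0.4150) = -0.215
c = −½·[z(H) + z(FA)] = −0.5 × (0.482 + (-0.215)) = -0.1335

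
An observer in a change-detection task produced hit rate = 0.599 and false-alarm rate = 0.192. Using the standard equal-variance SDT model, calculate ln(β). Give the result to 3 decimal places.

ln β = 0.347

z(H) = z(0.599) = 0.2508
z(FA) = z(0.192) = -0.8705
ln β = −½·[z(H)² − z(FA)²] = −0.5 × (0.0629 − 0.7578) = 0.34745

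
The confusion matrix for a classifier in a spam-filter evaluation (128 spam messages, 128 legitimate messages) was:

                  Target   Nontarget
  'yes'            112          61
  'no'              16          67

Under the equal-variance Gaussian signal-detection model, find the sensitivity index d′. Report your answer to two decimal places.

d′ = 1.21

H = 112/128 = 0.8750
FA = 61/128 = 0.4766
z(H) = 1.150
z(FA) = -0.059
d' = z(H) − z(FA) = 1.150 − (-0.059) = 1.209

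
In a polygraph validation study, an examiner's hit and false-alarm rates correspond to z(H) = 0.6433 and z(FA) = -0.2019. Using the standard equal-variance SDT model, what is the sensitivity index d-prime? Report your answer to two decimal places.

d' = z(H) − z(FA) = 0.6433 − (-0.2019) = 0.8452

d-prime = 0.85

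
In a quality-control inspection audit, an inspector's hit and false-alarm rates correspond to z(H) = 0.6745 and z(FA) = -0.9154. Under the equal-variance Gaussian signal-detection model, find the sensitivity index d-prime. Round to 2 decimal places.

d-prime = 1.59

d' = z(H) − z(FA) = 0.6745 − (-0.9154) = 1.5899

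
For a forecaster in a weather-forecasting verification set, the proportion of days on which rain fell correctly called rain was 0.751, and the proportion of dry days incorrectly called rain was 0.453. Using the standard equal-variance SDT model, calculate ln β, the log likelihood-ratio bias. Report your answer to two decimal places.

Φ⁻¹(H) = Φ⁻¹(0.751) = 0.678
Φ⁻¹(FA) = Φ⁻¹(0.453) = -0.118
ln β = −½·[z(H)² − z(FA)²] = −0.5 × (0.460 − 0.014) = -0.223

ln β = -0.22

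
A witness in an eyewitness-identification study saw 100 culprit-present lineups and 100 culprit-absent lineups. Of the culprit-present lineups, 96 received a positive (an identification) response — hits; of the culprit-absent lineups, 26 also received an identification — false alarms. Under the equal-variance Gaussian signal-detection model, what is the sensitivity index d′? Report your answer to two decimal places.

d′ = 2.39

H = 96/100 = 0.9600
FA = 26/100 = 0.2600
z(H) = 1.7507
z(FA) = -0.6433
d' = z(H) − z(FA) = 1.7507 − (-0.6433) = 2.3940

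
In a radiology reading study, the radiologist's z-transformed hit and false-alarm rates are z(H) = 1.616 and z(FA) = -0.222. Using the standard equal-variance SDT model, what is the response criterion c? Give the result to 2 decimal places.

c = -0.70

c = −½·[z(H) + z(FA)] = −½·(1.616 + (-0.222)) = -0.697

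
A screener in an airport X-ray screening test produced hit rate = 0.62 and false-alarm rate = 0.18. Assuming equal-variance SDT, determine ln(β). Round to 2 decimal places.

z(H) = z(0.62) = 0.305
z(FA) = z(0.18) = -0.915
ln β = −½·[z(H)² − z(FA)²] = −0.5 × (0.093 − 0.837) = 0.372

ln β = 0.37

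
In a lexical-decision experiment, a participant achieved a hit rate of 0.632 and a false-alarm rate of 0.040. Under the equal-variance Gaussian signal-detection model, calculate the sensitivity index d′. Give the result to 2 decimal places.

Φ⁻¹(H) = Φ⁻¹(0.632) = 0.337
Φ⁻¹(FA) = Φ⁻¹(0.040) = -1.751
d' = z(H) − z(FA) = 0.337 − (-1.751) = 2.088

d′ = 2.09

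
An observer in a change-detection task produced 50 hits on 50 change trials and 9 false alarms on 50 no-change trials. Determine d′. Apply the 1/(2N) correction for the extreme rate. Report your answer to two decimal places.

d′ = 3.24

The hit rate is 50/50 = 1, so apply the 1/(2N) correction: H → 1 − 1/(2·50) = 0.99000.
z(H) = z(0.99000) = 2.326
z(FA) = z(0.18000) = -0.915
d' = 2.326 − (-0.915) = 3.241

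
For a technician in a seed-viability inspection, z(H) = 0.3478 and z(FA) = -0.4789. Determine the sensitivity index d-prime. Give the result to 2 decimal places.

d-prime = 0.83

d' = z(H) − z(FA) = 0.3478 − (-0.4789) = 0.8267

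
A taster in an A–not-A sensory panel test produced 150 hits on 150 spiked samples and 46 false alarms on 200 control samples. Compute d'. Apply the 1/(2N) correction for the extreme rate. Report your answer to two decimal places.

d' = 3.45

The hit rate is 150/150 = 1, so apply the 1/(2N) correction: H → 1 − 1/(2·150) = 0.99667.
z(H) = z(0.99667) = 2.713
z(FA) = z(0.23000) = -0.739
d' = 2.713 − (-0.739) = 3.452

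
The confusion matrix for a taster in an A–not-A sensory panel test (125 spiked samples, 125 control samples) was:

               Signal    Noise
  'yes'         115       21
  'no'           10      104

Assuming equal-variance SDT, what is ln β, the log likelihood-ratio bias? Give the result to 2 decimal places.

ln β = -0.52

H = 115/125 = 0.9200
FA = 21/125 = 0.1680
z(H) = z(0.9200) = 1.405
z(FA) = z(0.1680) = -0.962
ln β = −½·[z(H)² − z(FA)²] = −0.5 × (1.974 − 0.925) = -0.5245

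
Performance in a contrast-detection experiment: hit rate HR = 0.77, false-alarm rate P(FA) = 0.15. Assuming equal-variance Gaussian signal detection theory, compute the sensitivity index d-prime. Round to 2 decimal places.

z(0.77) = 0.739, z(0.15) = -1.036
d' = z(H) − z(FA) = 0.739 − (-1.036) = 1.775

d-prime = 1.78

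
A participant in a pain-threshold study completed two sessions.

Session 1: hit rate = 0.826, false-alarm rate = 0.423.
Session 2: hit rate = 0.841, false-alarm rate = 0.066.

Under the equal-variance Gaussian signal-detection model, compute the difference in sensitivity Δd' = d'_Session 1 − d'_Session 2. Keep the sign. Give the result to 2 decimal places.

Session 1: z(0.826) = 0.938, z(0.423) = -0.194, d' = 1.132
Session 2: z(0.841) = 0.999, z(0.066) = -1.506, d' = 2.505
Δd' = d'_Session 1 − d'_Session 2 = 1.132 − 2.505 = -1.373
Session 2 has the higher sensitivity.

Δd' = -1.37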